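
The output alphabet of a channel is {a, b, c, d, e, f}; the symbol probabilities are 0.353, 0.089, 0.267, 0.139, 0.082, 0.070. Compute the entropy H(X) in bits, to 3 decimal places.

H = −Σ pᵢ log₂ pᵢ.
−0.353·log₂(0.353) = 0.5303
−0.089·log₂(0.089) = 0.3106
−0.267·log₂(0.267) = 0.5087
−0.139·log₂(0.139) = 0.3957
−0.082·log₂(0.082) = 0.2959
−0.070·log₂(0.070) = 0.2686
Sum ≈ 2.3097 → 2.310 bits.

2.310 bits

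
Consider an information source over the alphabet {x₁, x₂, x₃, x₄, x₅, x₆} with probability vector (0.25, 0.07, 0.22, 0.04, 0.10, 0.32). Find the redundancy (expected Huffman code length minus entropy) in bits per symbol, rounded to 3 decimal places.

0.027 bits

Entropy H = −Σ p log₂ p ≈ 2.2931 bits.
Huffman merges: 1/25+7/100→11/100; 1/10+11/100→21/100; 21/100+11/50→43/100; 1/4+8/25→57/100; 43/100+57/100→1. L = 58/25 ≈ 2.3200.
L − H = 2.3200 − 2.2931 = 0.027 bits.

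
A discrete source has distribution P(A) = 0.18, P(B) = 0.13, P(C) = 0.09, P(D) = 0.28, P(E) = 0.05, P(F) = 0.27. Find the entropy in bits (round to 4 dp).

H = −Σ pᵢ log₂ pᵢ.
−0.18·log₂(0.18) = 0.4453
−0.13·log₂(0.13) = 0.3826
−0.09·log₂(0.09) = 0.3127
−0.28·log₂(0.28) = 0.5142
−0.05·log₂(0.05) = 0.2161
−0.27·log₂(0.27) = 0.5100
Sum ≈ 2.3809 → 2.3809 bits.

2.3809 bits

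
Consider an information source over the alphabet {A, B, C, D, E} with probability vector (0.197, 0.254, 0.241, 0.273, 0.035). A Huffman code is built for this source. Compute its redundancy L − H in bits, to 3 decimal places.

Entropy H = −Σ p log₂ p ≈ 2.1393 bits.
Huffman merges: 7/200+197/1000→29/125; 29/125+241/1000→473/1000; 127/500+273/1000→527/1000; 473/1000+527/1000→1. L = 279/125 ≈ 2.2320.
L − H = 2.2320 − 2.1393 = 0.093 bits.

0.093 bits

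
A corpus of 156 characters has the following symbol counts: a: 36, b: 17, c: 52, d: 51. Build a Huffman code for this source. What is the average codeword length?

2 bits/symbol

Probabilities are the counts divided by 156.
Repeatedly combine the two least-probable nodes; the expected code length is the sum of the merged weights.
merge 17/156 + 3/13 → 53/156
merge 17/52 + 1/3 → 103/156
merge 53/156 + 103/156 → 1
L = 53/156 + 103/156 + 1 = 2 bits/symbol.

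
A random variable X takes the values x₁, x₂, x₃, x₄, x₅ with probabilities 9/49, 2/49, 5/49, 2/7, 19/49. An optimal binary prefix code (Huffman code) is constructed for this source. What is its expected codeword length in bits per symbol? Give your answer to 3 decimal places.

2.082 bits/symbol

Repeatedly combine the two least-probable nodes; the expected code length is the sum of the merged weights.
merge 2/49 + 5/49 → 1/7
merge 1/7 + 9/49 → 16/49
merge 2/7 + 16/49 → 30/49
merge 19/49 + 30/49 → 1
L = 1/7 + 16/49 + 30/49 + 1 = 102/49 ≈ 2.082 bits/symbol.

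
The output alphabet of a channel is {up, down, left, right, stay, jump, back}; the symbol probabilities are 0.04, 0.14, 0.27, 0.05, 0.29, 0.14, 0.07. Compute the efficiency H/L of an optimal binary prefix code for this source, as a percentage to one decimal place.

Entropy H = −Σ p log₂ p ≈ 2.4926 bits.
Huffman merges: 1/25+1/20→9/100; 7/100+9/100→4/25; 7/50+7/50→7/25; 4/25+27/100→43/100; 7/25+29/100→57/100; 43/100+57/100→1. L = 253/100 ≈ 2.5300.
Efficiency = H/L = 2.4926/2.5300 = 98.5%.

98.5%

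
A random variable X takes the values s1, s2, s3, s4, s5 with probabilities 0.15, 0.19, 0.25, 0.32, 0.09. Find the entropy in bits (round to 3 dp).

2.204 bits

H = −Σ pᵢ log₂ pᵢ.
−0.15·log₂(0.15) = 0.4105
−0.19·log₂(0.19) = 0.4552
−0.25·log₂(0.25) = 0.5000
−0.32·log₂(0.32) = 0.5260
−0.09·log₂(0.09) = 0.3127
Sum ≈ 2.2045 → 2.204 bits.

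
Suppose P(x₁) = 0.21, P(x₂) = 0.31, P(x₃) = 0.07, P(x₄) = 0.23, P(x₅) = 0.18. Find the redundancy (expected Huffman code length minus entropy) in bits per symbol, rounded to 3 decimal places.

0.052 bits

Entropy H = −Σ p log₂ p ≈ 2.1981 bits.
Huffman merges: 7/100+9/50→1/4; 21/100+23/100→11/25; 1/4+31/100→14/25; 11/25+14/25→1. L = 9/4 ≈ 2.2500.
L − H = 2.2500 − 2.1981 = 0.052 bits.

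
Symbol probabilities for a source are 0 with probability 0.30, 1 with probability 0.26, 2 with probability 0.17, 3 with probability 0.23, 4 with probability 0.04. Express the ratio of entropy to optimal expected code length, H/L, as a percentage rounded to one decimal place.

Entropy H = −Σ p log₂ p ≈ 2.1344 bits.
Huffman merges: 1/25+17/100→21/100; 21/100+23/100→11/25; 13/50+3/10→14/25; 11/25+14/25→1. L = 221/100 ≈ 2.2100.
Efficiency = H/L = 2.1344/2.2100 = 96.6%.

96.6%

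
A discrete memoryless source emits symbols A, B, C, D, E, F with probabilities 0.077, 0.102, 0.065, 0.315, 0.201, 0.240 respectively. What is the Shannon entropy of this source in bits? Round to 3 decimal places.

H = −Σ pᵢ log₂ pᵢ.
−0.077·log₂(0.077) = 0.2848
−0.102·log₂(0.102) = 0.3359
−0.065·log₂(0.065) = 0.2563
−0.315·log₂(0.315) = 0.5250
−0.201·log₂(0.201) = 0.4653
−0.240·log₂(0.240) = 0.4941
Sum ≈ 2.3614 → 2.361 bits.

2.361 bits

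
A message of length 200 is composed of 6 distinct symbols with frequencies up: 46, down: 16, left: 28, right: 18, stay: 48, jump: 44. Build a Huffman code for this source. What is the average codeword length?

2.48 bits/symbol

Probabilities are the counts divided by 200.
Repeatedly combine the two least-probable nodes; the expected code length is the sum of the merged weights.
merge 2/25 + 9/100 → 17/100
merge 7/50 + 17/100 → 31/100
merge 11/50 + 23/100 → 9/20
merge 6/25 + 31/100 → 11/20
merge 9/20 + 11/20 → 1
L = 17/100 + 31/100 + 9/20 + 11/20 + 1 = 62/25 = 2.48 bits/symbol.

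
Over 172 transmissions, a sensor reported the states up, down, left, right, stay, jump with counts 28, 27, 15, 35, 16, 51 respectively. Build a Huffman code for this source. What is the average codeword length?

Probabilities are the counts divided by 172.
Repeatedly combine the two least-probable nodes; the expected code length is the sum of the merged weights.
merge 15/172 + 4/43 → 31/172
merge 27/172 + 7/43 → 55/172
merge 31/172 + 35/172 → 33/86
merge 51/172 + 55/172 → 53/86
merge 33/86 + 53/86 → 1
L = 31/172 + 55/172 + 33/86 + 53/86 + 1 = 5/2 = 2.5 bits/symbol.

2.5 bits/symbol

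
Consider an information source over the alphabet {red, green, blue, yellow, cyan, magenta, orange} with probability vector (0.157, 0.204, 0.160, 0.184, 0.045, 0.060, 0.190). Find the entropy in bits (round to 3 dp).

2.660 bits

H = −Σ pᵢ log₂ pᵢ.
−0.157·log₂(0.157) = 0.4194
−0.204·log₂(0.204) = 0.4678
−0.160·log₂(0.160) = 0.4230
−0.184·log₂(0.184) = 0.4494
−0.045·log₂(0.045) = 0.2013
−0.060·log₂(0.060) = 0.2435
−0.190·log₂(0.190) = 0.4552
Sum ≈ 2.6597 → 2.660 bits.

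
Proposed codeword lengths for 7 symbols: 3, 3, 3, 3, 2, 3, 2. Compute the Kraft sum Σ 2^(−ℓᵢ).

1.125

With common denominator 2^3 = 8: Σ 2^(−ℓᵢ) = 1/8 + 1/8 + 1/8 + 1/8 + 2/8 + 1/8 + 2/8 = 9/8 = 1.125.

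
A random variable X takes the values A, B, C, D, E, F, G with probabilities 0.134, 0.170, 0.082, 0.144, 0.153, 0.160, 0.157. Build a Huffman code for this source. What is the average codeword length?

Repeatedly combine the two least-probable nodes; the expected code length is the sum of the merged weights.
merge 41/500 + 67/500 → 27/125
merge 18/125 + 153/1000 → 297/1000
merge 157/1000 + 4/25 → 317/1000
merge 17/100 + 27/125 → 193/500
merge 297/1000 + 317/1000 → 307/500
merge 193/500 + 307/500 → 1
L = 27/125 + 297/1000 + 317/1000 + 193/500 + 307/500 + 1 = 283/100 = 2.83 bits/symbol.

2.83 bits/symbol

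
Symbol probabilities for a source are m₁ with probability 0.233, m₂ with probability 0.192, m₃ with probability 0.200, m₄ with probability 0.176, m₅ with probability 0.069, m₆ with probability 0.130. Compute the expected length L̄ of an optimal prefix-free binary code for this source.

2.567 bits/symbol

Repeatedly combine the two least-probable nodes; the expected code length is the sum of the merged weights.
merge 69/1000 + 13/100 → 199/1000
merge 22/125 + 24/125 → 46/125
merge 199/1000 + 1/5 → 399/1000
merge 233/1000 + 46/125 → 601/1000
merge 399/1000 + 601/1000 → 1
L = 199/1000 + 46/125 + 399/1000 + 601/1000 + 1 = 2567/1000 = 2.567 bits/symbol.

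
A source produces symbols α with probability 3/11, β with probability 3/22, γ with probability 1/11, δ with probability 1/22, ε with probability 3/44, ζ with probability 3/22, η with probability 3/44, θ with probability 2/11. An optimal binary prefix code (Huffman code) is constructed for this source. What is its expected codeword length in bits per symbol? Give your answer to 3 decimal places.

2.818 bits/symbol

Repeatedly combine the two least-probable nodes; the expected code length is the sum of the merged weights.
merge 1/22 + 3/44 → 5/44
merge 3/44 + 1/11 → 7/44
merge 5/44 + 3/22 → 1/4
merge 3/22 + 7/44 → 13/44
merge 2/11 + 1/4 → 19/44
merge 3/11 + 13/44 → 25/44
merge 19/44 + 25/44 → 1
L = 5/44 + 7/44 + 1/4 + 13/44 + 19/44 + 25/44 + 1 = 31/11 ≈ 2.818 bits/symbol.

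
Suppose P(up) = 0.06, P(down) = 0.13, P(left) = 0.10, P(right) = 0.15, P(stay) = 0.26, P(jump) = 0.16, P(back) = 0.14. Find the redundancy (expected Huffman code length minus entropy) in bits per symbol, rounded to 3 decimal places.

0.046 bits

Entropy H = −Σ p log₂ p ≈ 2.6943 bits.
Huffman merges: 3/50+1/10→4/25; 13/100+7/50→27/100; 3/20+4/25→31/100; 4/25+13/50→21/50; 27/100+31/100→29/50; 21/50+29/50→1. L = 137/50 ≈ 2.7400.
L − H = 2.7400 − 2.6943 = 0.046 bits.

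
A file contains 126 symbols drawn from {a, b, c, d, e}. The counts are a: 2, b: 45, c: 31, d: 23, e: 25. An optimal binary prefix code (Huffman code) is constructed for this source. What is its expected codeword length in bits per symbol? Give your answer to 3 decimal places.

2.198 bits/symbol

Probabilities are the counts divided by 126.
Repeatedly combine the two least-probable nodes; the expected code length is the sum of the merged weights.
merge 1/63 + 23/126 → 25/126
merge 25/126 + 25/126 → 25/63
merge 31/126 + 5/14 → 38/63
merge 25/63 + 38/63 → 1
L = 25/126 + 25/63 + 38/63 + 1 = 277/126 ≈ 2.198 bits/symbol.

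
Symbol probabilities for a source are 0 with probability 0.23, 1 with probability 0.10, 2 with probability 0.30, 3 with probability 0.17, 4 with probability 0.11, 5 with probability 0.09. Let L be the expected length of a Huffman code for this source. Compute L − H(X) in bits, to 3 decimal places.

Entropy H = −Σ p log₂ p ≈ 2.4385 bits.
Huffman merges: 9/100+1/10→19/100; 11/100+17/100→7/25; 19/100+23/100→21/50; 7/25+3/10→29/50; 21/50+29/50→1. L = 247/100 ≈ 2.4700.
L − H = 2.4700 − 2.4385 = 0.032 bits.

0.032 bits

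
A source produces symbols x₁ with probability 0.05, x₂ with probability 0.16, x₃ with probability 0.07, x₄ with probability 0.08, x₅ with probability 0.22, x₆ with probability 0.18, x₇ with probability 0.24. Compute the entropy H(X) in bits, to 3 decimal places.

2.619 bits

H = −Σ pᵢ log₂ pᵢ.
−0.05·log₂(0.05) = 0.2161
−0.16·log₂(0.16) = 0.4230
−0.07·log₂(0.07) = 0.2686
−0.08·log₂(0.08) = 0.2915
−0.22·log₂(0.22) = 0.4806
−0.18·log₂(0.18) = 0.4453
−0.24·log₂(0.24) = 0.4941
Sum ≈ 2.6192 → 2.619 bits.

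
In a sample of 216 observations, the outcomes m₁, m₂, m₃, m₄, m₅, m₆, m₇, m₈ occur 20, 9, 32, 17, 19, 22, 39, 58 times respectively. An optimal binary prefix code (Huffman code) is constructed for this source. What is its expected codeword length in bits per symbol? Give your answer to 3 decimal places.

Probabilities are the counts divided by 216.
Repeatedly combine the two least-probable nodes; the expected code length is the sum of the merged weights.
merge 1/24 + 17/216 → 13/108
merge 19/216 + 5/54 → 13/72
merge 11/108 + 13/108 → 2/9
merge 4/27 + 13/72 → 71/216
merge 13/72 + 2/9 → 29/72
merge 29/108 + 71/216 → 43/72
merge 29/72 + 43/72 → 1
L = 13/108 + 13/72 + 2/9 + 71/216 + 29/72 + 43/72 + 1 = 77/27 ≈ 2.852 bits/symbol.

2.852 bits/symbol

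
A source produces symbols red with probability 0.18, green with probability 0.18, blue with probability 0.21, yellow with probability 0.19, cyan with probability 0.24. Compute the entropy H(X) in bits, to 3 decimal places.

2.313 bits

H = −Σ pᵢ log₂ pᵢ.
−0.18·log₂(0.18) = 0.4453
−0.18·log₂(0.18) = 0.4453
−0.21·log₂(0.21) = 0.4728
−0.19·log₂(0.19) = 0.4552
−0.24·log₂(0.24) = 0.4941
Sum ≈ 2.3128 → 2.313 bits.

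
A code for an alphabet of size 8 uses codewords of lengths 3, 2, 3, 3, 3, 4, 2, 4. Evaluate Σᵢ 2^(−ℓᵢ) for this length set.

1.125

With common denominator 2^4 = 16: Σ 2^(−ℓᵢ) = 2/16 + 4/16 + 2/16 + 2/16 + 2/16 + 1/16 + 4/16 + 1/16 = 18/16 = 1.125.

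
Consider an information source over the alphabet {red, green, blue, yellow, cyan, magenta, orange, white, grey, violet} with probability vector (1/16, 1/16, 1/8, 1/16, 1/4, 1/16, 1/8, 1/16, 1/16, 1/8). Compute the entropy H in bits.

Each probability is a power of 1/2, so log₂(1/p) is an integer.
H = Σ p·log₂(1/p) = 1/16·4 + 1/16·4 + 1/8·3 + 1/16·4 + 1/4·2 + 1/16·4 + 1/8·3 + 1/16·4 + 1/16·4 + 1/8·3 = 3.125 bits.

3.125 bits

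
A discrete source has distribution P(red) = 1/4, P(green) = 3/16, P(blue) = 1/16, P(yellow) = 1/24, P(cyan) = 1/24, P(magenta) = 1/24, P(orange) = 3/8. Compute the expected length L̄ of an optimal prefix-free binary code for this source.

Repeatedly combine the two least-probable nodes; the expected code length is the sum of the merged weights.
merge 1/24 + 1/24 → 1/12
merge 1/24 + 1/16 → 5/48
merge 1/12 + 5/48 → 3/16
merge 3/16 + 3/16 → 3/8
merge 1/4 + 3/8 → 5/8
merge 3/8 + 5/8 → 1
L = 1/12 + 5/48 + 3/16 + 3/8 + 5/8 + 1 = 19/8 = 2.375 bits/symbol.

2.375 bits/symbol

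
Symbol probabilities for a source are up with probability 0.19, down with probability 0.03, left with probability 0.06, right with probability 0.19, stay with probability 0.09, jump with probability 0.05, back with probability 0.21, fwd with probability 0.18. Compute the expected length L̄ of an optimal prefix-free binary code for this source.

2.82 bits/symbol

Repeatedly combine the two least-probable nodes; the expected code length is the sum of the merged weights.
merge 3/100 + 1/20 → 2/25
merge 3/50 + 2/25 → 7/50
merge 9/100 + 7/50 → 23/100
merge 9/50 + 19/100 → 37/100
merge 19/100 + 21/100 → 2/5
merge 23/100 + 37/100 → 3/5
merge 2/5 + 3/5 → 1
L = 2/25 + 7/50 + 23/100 + 37/100 + 2/5 + 3/5 + 1 = 141/50 = 2.82 bits/symbol.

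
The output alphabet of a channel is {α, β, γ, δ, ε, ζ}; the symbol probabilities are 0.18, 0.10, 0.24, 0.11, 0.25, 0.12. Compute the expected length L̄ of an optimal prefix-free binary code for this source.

2.51 bits/symbol

Repeatedly combine the two least-probable nodes; the expected code length is the sum of the merged weights.
merge 1/10 + 11/100 → 21/100
merge 3/25 + 9/50 → 3/10
merge 21/100 + 6/25 → 9/20
merge 1/4 + 3/10 → 11/20
merge 9/20 + 11/20 → 1
L = 21/100 + 3/10 + 9/20 + 11/20 + 1 = 251/100 = 2.51 bits/symbol.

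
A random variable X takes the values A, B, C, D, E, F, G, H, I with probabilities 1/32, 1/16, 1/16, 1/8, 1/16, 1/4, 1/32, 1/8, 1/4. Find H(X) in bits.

Each probability is a power of 1/2, so log₂(1/p) is an integer.
H = Σ p·log₂(1/p) = 1/32·5 + 1/16·4 + 1/16·4 + 1/8·3 + 1/16·4 + 1/4·2 + 1/32·5 + 1/8·3 + 1/4·2 = 2.8125 bits.

2.8125 bits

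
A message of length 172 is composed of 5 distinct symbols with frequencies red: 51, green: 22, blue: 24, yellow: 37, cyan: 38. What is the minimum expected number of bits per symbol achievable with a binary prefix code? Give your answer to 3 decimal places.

Probabilities are the counts divided by 172.
Repeatedly combine the two least-probable nodes; the expected code length is the sum of the merged weights.
merge 11/86 + 6/43 → 23/86
merge 37/172 + 19/86 → 75/172
merge 23/86 + 51/172 → 97/172
merge 75/172 + 97/172 → 1
L = 23/86 + 75/172 + 97/172 + 1 = 195/86 ≈ 2.267 bits/symbol.

2.267 bits/symbol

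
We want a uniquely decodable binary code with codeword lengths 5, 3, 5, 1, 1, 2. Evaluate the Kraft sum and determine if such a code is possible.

1.4375; no

With common denominator 2^5 = 32: Σ 2^(−ℓᵢ) = 1/32 + 4/32 + 1/32 + 16/32 + 16/32 + 8/32 = 46/32 = 1.4375.
Kraft's inequality requires Σ ≤ 1; here Σ = 1.4375 > 1, so no such prefix code exists.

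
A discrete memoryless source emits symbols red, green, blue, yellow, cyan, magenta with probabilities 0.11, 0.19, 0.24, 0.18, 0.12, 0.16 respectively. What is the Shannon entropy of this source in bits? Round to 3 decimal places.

2.535 bits

H = −Σ pᵢ log₂ pᵢ.
−0.11·log₂(0.11) = 0.3503
−0.19·log₂(0.19) = 0.4552
−0.24·log₂(0.24) = 0.4941
−0.18·log₂(0.18) = 0.4453
−0.12·log₂(0.12) = 0.3671
−0.16·log₂(0.16) = 0.4230
Sum ≈ 2.5350 → 2.535 bits.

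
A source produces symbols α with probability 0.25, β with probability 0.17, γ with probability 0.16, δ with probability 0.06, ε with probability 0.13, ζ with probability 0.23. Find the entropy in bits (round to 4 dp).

H = −Σ pᵢ log₂ pᵢ.
−0.25·log₂(0.25) = 0.5000
−0.17·log₂(0.17) = 0.4346
−0.16·log₂(0.16) = 0.4230
−0.06·log₂(0.06) = 0.2435
−0.13·log₂(0.13) = 0.3826
−0.23·log₂(0.23) = 0.4877
Sum ≈ 2.4714 → 2.4714 bits.

2.4714 bits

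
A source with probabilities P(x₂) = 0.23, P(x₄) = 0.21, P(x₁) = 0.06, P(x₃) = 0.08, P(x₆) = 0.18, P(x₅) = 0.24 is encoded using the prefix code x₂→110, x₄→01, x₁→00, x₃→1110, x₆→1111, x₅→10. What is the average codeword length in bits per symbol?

2.75 bits/symbol

L̄ = Σ pᵢ·ℓᵢ = 0.23·3 + 0.21·2 + 0.06·2 + 0.08·4 + 0.18·4 + 0.24·2 = 2.75 bits/symbol.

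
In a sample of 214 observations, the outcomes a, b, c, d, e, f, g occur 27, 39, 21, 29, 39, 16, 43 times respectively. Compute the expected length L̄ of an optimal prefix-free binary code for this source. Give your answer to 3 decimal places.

Probabilities are the counts divided by 214.
Repeatedly combine the two least-probable nodes; the expected code length is the sum of the merged weights.
merge 8/107 + 21/214 → 37/214
merge 27/214 + 29/214 → 28/107
merge 37/214 + 39/214 → 38/107
merge 39/214 + 43/214 → 41/107
merge 28/107 + 38/107 → 66/107
merge 41/107 + 66/107 → 1
L = 37/214 + 28/107 + 38/107 + 41/107 + 66/107 + 1 = 597/214 ≈ 2.790 bits/symbol.

2.790 bits/symbol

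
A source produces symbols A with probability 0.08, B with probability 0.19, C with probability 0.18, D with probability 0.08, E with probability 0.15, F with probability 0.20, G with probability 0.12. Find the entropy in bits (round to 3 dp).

H = −Σ pᵢ log₂ pᵢ.
−0.08·log₂(0.08) = 0.2915
−0.19·log₂(0.19) = 0.4552
−0.18·log₂(0.18) = 0.4453
−0.08·log₂(0.08) = 0.2915
−0.15·log₂(0.15) = 0.4105
−0.20·log₂(0.20) = 0.4644
−0.12·log₂(0.12) = 0.3671
Sum ≈ 2.7255 → 2.726 bits.

2.726 bits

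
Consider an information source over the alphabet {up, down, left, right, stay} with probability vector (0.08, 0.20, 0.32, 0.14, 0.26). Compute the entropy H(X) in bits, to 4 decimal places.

2.1843 bits

H = −Σ pᵢ log₂ pᵢ.
−0.08·log₂(0.08) = 0.2915
−0.20·log₂(0.20) = 0.4644
−0.32·log₂(0.32) = 0.5260
−0.14·log₂(0.14) = 0.3971
−0.26·log₂(0.26) = 0.5053
Sum ≈ 2.1843 → 2.1843 bits.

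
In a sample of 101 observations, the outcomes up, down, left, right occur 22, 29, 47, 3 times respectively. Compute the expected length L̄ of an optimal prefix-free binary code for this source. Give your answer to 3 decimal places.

Probabilities are the counts divided by 101.
Repeatedly combine the two least-probable nodes; the expected code length is the sum of the merged weights.
merge 3/101 + 22/101 → 25/101
merge 25/101 + 29/101 → 54/101
merge 47/101 + 54/101 → 1
L = 25/101 + 54/101 + 1 = 180/101 ≈ 1.782 bits/symbol.

1.782 bits/symbol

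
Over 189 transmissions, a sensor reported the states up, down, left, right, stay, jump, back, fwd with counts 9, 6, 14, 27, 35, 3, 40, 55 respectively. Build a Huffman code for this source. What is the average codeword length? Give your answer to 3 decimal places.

Probabilities are the counts divided by 189.
Repeatedly combine the two least-probable nodes; the expected code length is the sum of the merged weights.
merge 1/63 + 2/63 → 1/21
merge 1/21 + 1/21 → 2/21
merge 2/27 + 2/21 → 32/189
merge 1/7 + 32/189 → 59/189
merge 5/27 + 40/189 → 25/63
merge 55/189 + 59/189 → 38/63
merge 25/63 + 38/63 → 1
L = 1/21 + 2/21 + 32/189 + 59/189 + 25/63 + 38/63 + 1 = 496/189 ≈ 2.624 bits/symbol.

2.624 bits/symbol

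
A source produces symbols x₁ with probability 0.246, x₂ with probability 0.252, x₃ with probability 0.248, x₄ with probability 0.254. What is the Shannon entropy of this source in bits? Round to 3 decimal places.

2.000 bits

H = −Σ pᵢ log₂ pᵢ.
−0.246·log₂(0.246) = 0.4977
−0.252·log₂(0.252) = 0.5011
−0.248·log₂(0.248) = 0.4989
−0.254·log₂(0.254) = 0.5022
Sum ≈ 1.9999 → 2.000 bits.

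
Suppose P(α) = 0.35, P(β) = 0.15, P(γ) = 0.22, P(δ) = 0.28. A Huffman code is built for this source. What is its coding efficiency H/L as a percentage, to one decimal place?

Entropy H = −Σ p log₂ p ≈ 1.9354 bits.
Huffman merges: 3/20+11/50→37/100; 7/25+7/20→63/100; 37/100+63/100→1. L = 2 ≈ 2.0000.
Efficiency = H/L = 1.9354/2.0000 = 96.8%.

96.8%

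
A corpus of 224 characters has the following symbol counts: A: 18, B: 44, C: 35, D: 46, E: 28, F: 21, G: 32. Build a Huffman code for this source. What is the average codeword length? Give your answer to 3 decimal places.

2.772 bits/symbol

Probabilities are the counts divided by 224.
Repeatedly combine the two least-probable nodes; the expected code length is the sum of the merged weights.
merge 9/112 + 3/32 → 39/224
merge 1/8 + 1/7 → 15/56
merge 5/32 + 39/224 → 37/112
merge 11/56 + 23/112 → 45/112
merge 15/56 + 37/112 → 67/112
merge 45/112 + 67/112 → 1
L = 39/224 + 15/56 + 37/112 + 45/112 + 67/112 + 1 = 621/224 ≈ 2.772 bits/symbol.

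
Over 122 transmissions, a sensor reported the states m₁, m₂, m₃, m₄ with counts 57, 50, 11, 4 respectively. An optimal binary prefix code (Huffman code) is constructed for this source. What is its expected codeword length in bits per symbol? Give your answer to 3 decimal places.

1.656 bits/symbol

Probabilities are the counts divided by 122.
Repeatedly combine the two least-probable nodes; the expected code length is the sum of the merged weights.
merge 2/61 + 11/122 → 15/122
merge 15/122 + 25/61 → 65/122
merge 57/122 + 65/122 → 1
L = 15/122 + 65/122 + 1 = 101/61 ≈ 1.656 bits/symbol.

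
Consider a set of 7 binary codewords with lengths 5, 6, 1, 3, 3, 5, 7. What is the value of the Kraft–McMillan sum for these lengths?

0.8359375

With common denominator 2^7 = 128: Σ 2^(−ℓᵢ) = 4/128 + 2/128 + 64/128 + 16/128 + 16/128 + 4/128 + 1/128 = 107/128 = 0.8359375.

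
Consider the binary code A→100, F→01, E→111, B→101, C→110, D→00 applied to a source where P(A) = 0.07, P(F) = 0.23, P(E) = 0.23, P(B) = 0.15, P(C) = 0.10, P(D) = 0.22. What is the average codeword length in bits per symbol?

2.55 bits/symbol

L̄ = Σ pᵢ·ℓᵢ = 0.07·3 + 0.23·2 + 0.23·3 + 0.15·3 + 0.10·3 + 0.22·2 = 2.55 bits/symbol.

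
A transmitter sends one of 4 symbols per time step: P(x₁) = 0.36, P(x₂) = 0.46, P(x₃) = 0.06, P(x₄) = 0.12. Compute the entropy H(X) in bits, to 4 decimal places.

H = −Σ pᵢ log₂ pᵢ.
−0.36·log₂(0.36) = 0.5306
−0.46·log₂(0.46) = 0.5153
−0.06·log₂(0.06) = 0.2435
−0.12·log₂(0.12) = 0.3671
Sum ≈ 1.6566 → 1.6566 bits.

1.6566 bits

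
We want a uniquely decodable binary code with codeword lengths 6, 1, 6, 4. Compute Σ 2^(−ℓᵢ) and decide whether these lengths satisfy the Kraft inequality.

0.59375; yes

With common denominator 2^6 = 64: Σ 2^(−ℓᵢ) = 1/64 + 32/64 + 1/64 + 4/64 = 38/64 = 0.59375.
Kraft's inequality requires Σ ≤ 1; here Σ = 0.59375 ≤ 1, so such a prefix code exists.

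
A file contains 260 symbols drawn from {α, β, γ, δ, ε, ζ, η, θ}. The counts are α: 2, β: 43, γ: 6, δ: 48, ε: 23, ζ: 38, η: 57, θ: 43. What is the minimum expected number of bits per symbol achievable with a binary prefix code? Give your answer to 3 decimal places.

2.746 bits/symbol

Probabilities are the counts divided by 260.
Repeatedly combine the two least-probable nodes; the expected code length is the sum of the merged weights.
merge 1/130 + 3/130 → 2/65
merge 2/65 + 23/260 → 31/260
merge 31/260 + 19/130 → 69/260
merge 43/260 + 43/260 → 43/130
merge 12/65 + 57/260 → 21/52
merge 69/260 + 43/130 → 31/52
merge 21/52 + 31/52 → 1
L = 2/65 + 31/260 + 69/260 + 43/130 + 21/52 + 31/52 + 1 = 357/130 ≈ 2.746 bits/symbol.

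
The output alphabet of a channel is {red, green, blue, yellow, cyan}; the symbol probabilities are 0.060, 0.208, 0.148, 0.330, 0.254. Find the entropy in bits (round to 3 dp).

2.153 bits

H = −Σ pᵢ log₂ pᵢ.
−0.060·log₂(0.060) = 0.2435
−0.208·log₂(0.208) = 0.4712
−0.148·log₂(0.148) = 0.4079
−0.330·log₂(0.330) = 0.5278
−0.254·log₂(0.254) = 0.5022
Sum ≈ 2.1527 → 2.153 bits.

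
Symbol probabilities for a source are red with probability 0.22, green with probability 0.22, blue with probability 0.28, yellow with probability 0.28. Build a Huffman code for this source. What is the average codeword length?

Repeatedly combine the two least-probable nodes; the expected code length is the sum of the merged weights.
merge 11/50 + 11/50 → 11/25
merge 7/25 + 7/25 → 14/25
merge 11/25 + 14/25 → 1
L = 11/25 + 14/25 + 1 = 2 bits/symbol.

2 bits/symbol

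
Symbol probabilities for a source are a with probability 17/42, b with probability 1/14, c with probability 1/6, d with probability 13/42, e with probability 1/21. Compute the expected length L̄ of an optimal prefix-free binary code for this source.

Repeatedly combine the two least-probable nodes; the expected code length is the sum of the merged weights.
merge 1/21 + 1/14 → 5/42
merge 5/42 + 1/6 → 2/7
merge 2/7 + 13/42 → 25/42
merge 17/42 + 25/42 → 1
L = 5/42 + 2/7 + 25/42 + 1 = 2 bits/symbol.

2 bits/symbol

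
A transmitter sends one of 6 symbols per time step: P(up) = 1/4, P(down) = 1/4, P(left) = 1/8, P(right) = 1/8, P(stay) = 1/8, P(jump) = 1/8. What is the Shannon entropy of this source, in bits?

Each probability is a power of 1/2, so log₂(1/p) is an integer.
H = Σ p·log₂(1/p) = 1/4·2 + 1/4·2 + 1/8·3 + 1/8·3 + 1/8·3 + 1/8·3 = 2.5 bits.

2.5 bits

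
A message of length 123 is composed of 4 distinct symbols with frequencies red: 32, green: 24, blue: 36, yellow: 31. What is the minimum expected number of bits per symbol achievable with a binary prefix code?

Probabilities are the counts divided by 123.
Repeatedly combine the two least-probable nodes; the expected code length is the sum of the merged weights.
merge 8/41 + 31/123 → 55/123
merge 32/123 + 12/41 → 68/123
merge 55/123 + 68/123 → 1
L = 55/123 + 68/123 + 1 = 2 bits/symbol.

2 bits/symbol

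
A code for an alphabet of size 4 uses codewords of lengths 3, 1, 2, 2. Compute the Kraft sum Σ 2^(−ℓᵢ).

With common denominator 2^3 = 8: Σ 2^(−ℓᵢ) = 1/8 + 4/8 + 2/8 + 2/8 = 9/8 = 1.125.

1.125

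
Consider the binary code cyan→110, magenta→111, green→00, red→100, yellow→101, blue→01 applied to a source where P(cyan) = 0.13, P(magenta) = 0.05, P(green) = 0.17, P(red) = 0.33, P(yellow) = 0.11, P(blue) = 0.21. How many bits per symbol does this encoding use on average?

2.62 bits/symbol

L̄ = Σ pᵢ·ℓᵢ = 0.13·3 + 0.05·3 + 0.17·2 + 0.33·3 + 0.11·3 + 0.21·2 = 2.62 bits/symbol.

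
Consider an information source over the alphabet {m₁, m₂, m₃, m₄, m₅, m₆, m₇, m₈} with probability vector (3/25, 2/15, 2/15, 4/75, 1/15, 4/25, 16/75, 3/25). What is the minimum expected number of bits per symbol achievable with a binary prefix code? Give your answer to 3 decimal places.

Repeatedly combine the two least-probable nodes; the expected code length is the sum of the merged weights.
merge 4/75 + 1/15 → 3/25
merge 3/25 + 3/25 → 6/25
merge 3/25 + 2/15 → 19/75
merge 2/15 + 4/25 → 22/75
merge 16/75 + 6/25 → 34/75
merge 19/75 + 22/75 → 41/75
merge 34/75 + 41/75 → 1
L = 3/25 + 6/25 + 19/75 + 22/75 + 34/75 + 41/75 + 1 = 218/75 ≈ 2.907 bits/symbol.

2.907 bits/symbol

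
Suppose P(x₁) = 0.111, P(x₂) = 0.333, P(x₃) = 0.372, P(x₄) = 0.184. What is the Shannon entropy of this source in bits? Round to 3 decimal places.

1.860 bits

H = −Σ pᵢ log₂ pᵢ.
−0.111·log₂(0.111) = 0.3520
−0.333·log₂(0.333) = 0.5283
−0.372·log₂(0.372) = 0.5307
−0.184·log₂(0.184) = 0.4494
Sum ≈ 1.8604 → 1.860 bits.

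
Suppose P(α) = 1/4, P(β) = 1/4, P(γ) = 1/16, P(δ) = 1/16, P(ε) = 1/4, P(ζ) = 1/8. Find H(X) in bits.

2.375 bits

Each probability is a power of 1/2, so log₂(1/p) is an integer.
H = Σ p·log₂(1/p) = 1/4·2 + 1/4·2 + 1/16·4 + 1/16·4 + 1/4·2 + 1/8·3 = 2.375 bits.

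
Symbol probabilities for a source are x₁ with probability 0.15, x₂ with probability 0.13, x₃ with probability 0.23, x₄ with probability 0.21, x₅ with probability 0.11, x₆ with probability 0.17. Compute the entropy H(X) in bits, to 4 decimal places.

2.5386 bits

H = −Σ pᵢ log₂ pᵢ.
−0.15·log₂(0.15) = 0.4105
−0.13·log₂(0.13) = 0.3826
−0.23·log₂(0.23) = 0.4877
−0.21·log₂(0.21) = 0.4728
−0.11·log₂(0.11) = 0.3503
−0.17·log₂(0.17) = 0.4346
Sum ≈ 2.5386 → 2.5386 bits.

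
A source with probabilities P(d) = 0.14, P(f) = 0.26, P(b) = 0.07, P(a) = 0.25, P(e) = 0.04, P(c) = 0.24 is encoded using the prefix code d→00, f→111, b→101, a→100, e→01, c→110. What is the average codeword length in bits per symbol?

2.82 bits/symbol

L̄ = Σ pᵢ·ℓᵢ = 0.14·2 + 0.26·3 + 0.07·3 + 0.25·3 + 0.04·2 + 0.24·3 = 2.82 bits/symbol.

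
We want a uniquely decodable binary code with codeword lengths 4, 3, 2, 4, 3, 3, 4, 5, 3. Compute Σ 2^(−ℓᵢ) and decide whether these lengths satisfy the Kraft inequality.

0.96875; yes

With common denominator 2^5 = 32: Σ 2^(−ℓᵢ) = 2/32 + 4/32 + 8/32 + 2/32 + 4/32 + 4/32 + 2/32 + 1/32 + 4/32 = 31/32 = 0.96875.
Kraft's inequality requires Σ ≤ 1; here Σ = 0.96875 ≤ 1, so such a prefix code exists.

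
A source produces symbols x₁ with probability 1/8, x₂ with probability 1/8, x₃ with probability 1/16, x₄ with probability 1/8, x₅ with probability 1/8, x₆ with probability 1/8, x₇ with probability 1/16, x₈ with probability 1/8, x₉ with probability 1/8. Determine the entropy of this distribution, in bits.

3.125 bits

Each probability is a power of 1/2, so log₂(1/p) is an integer.
H = Σ p·log₂(1/p) = 1/8·3 + 1/8·3 + 1/16·4 + 1/8·3 + 1/8·3 + 1/8·3 + 1/16·4 + 1/8·3 + 1/8·3 = 3.125 bits.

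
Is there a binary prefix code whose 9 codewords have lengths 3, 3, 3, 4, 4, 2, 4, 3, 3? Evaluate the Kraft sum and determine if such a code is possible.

1.0625; no

With common denominator 2^4 = 16: Σ 2^(−ℓᵢ) = 2/16 + 2/16 + 2/16 + 1/16 + 1/16 + 4/16 + 1/16 + 2/16 + 2/16 = 17/16 = 1.0625.
Kraft's inequality requires Σ ≤ 1; here Σ = 1.0625 > 1, so no such prefix code exists.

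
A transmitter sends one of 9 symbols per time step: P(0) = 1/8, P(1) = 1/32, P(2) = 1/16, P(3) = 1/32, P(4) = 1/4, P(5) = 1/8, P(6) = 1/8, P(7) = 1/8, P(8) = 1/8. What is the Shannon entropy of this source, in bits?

Each probability is a power of 1/2, so log₂(1/p) is an integer.
H = Σ p·log₂(1/p) = 1/8·3 + 1/32·5 + 1/16·4 + 1/32·5 + 1/4·2 + 1/8·3 + 1/8·3 + 1/8·3 + 1/8·3 = 2.9375 bits.

2.9375 bits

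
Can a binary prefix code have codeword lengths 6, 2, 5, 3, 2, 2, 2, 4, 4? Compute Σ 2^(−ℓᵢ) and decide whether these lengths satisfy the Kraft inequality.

1.296875; no

With common denominator 2^6 = 64: Σ 2^(−ℓᵢ) = 1/64 + 16/64 + 2/64 + 8/64 + 16/64 + 16/64 + 16/64 + 4/64 + 4/64 = 83/64 = 1.296875.
Kraft's inequality requires Σ ≤ 1; here Σ = 1.296875 > 1, so no such prefix code exists.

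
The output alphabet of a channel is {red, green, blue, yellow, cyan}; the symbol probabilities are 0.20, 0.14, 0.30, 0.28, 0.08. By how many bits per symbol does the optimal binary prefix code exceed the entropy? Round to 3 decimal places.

0.032 bits

Entropy H = −Σ p log₂ p ≈ 2.1883 bits.
Huffman merges: 2/25+7/50→11/50; 1/5+11/50→21/50; 7/25+3/10→29/50; 21/50+29/50→1. L = 111/50 ≈ 2.2200.
L − H = 2.2200 − 2.1883 = 0.032 bits.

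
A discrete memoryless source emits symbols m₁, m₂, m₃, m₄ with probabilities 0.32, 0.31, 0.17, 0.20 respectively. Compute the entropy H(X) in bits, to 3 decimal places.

1.949 bits

H = −Σ pᵢ log₂ pᵢ.
−0.32·log₂(0.32) = 0.5260
−0.31·log₂(0.31) = 0.5238
−0.17·log₂(0.17) = 0.4346
−0.20·log₂(0.20) = 0.4644
Sum ≈ 1.9488 → 1.949 bits.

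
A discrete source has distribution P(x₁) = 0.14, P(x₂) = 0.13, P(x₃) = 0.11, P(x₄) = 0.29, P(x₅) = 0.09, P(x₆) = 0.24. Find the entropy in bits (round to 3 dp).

H = −Σ pᵢ log₂ pᵢ.
−0.14·log₂(0.14) = 0.3971
−0.13·log₂(0.13) = 0.3826
−0.11·log₂(0.11) = 0.3503
−0.29·log₂(0.29) = 0.5179
−0.09·log₂(0.09) = 0.3127
−0.24·log₂(0.24) = 0.4941
Sum ≈ 2.4547 → 2.455 bits.

2.455 bits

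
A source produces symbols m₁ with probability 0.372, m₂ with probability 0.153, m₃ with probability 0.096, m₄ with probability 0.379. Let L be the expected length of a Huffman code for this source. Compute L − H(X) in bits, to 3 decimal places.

0.070 bits

Entropy H = −Σ p log₂ p ≈ 1.8001 bits.
Huffman merges: 12/125+153/1000→249/1000; 249/1000+93/250→621/1000; 379/1000+621/1000→1. L = 187/100 ≈ 1.8700.
L − H = 1.8700 − 1.8001 = 0.070 bits.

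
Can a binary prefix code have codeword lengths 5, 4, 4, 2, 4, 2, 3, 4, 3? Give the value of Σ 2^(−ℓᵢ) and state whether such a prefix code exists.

With common denominator 2^5 = 32: Σ 2^(−ℓᵢ) = 1/32 + 2/32 + 2/32 + 8/32 + 2/32 + 8/32 + 4/32 + 2/32 + 4/32 = 33/32 = 1.03125.
Kraft's inequality requires Σ ≤ 1; here Σ = 1.03125 > 1, so no such prefix code exists.

1.03125; no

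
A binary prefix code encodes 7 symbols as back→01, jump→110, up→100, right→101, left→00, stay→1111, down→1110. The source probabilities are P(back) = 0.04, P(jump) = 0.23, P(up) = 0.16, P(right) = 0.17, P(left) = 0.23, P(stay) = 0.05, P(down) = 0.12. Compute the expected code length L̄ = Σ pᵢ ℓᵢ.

L̄ = Σ pᵢ·ℓᵢ = 0.04·2 + 0.23·3 + 0.16·3 + 0.17·3 + 0.23·2 + 0.05·4 + 0.12·4 = 2.9 bits/symbol.

2.9 bits/symbol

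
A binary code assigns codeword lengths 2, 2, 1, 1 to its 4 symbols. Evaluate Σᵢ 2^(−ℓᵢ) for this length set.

1.5

With common denominator 2^2 = 4: Σ 2^(−ℓᵢ) = 1/4 + 1/4 + 2/4 + 2/4 = 6/4 = 1.5.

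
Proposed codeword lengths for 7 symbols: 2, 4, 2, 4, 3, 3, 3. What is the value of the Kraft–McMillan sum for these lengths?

1

With common denominator 2^4 = 16: Σ 2^(−ℓᵢ) = 4/16 + 1/16 + 4/16 + 1/16 + 2/16 + 2/16 + 2/16 = 16/16 = 1.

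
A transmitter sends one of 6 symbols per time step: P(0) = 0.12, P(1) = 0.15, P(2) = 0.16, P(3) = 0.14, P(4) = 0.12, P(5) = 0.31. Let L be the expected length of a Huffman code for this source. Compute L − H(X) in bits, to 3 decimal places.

Entropy H = −Σ p log₂ p ≈ 2.4886 bits.
Huffman merges: 3/25+3/25→6/25; 7/50+3/20→29/100; 4/25+6/25→2/5; 29/100+31/100→3/5; 2/5+3/5→1. L = 253/100 ≈ 2.5300.
L − H = 2.5300 − 2.4886 = 0.041 bits.

0.041 bits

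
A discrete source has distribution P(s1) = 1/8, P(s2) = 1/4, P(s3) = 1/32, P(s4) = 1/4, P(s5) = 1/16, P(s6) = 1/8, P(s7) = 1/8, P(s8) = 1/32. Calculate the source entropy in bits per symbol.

Each probability is a power of 1/2, so log₂(1/p) is an integer.
H = Σ p·log₂(1/p) = 1/8·3 + 1/4·2 + 1/32·5 + 1/4·2 + 1/16·4 + 1/8·3 + 1/8·3 + 1/32·5 = 2.6875 bits.

2.6875 bits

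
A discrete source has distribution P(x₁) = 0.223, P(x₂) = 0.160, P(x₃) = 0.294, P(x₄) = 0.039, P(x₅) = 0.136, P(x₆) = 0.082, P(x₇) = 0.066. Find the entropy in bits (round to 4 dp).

2.5537 bits

H = −Σ pᵢ log₂ pᵢ.
−0.223·log₂(0.223) = 0.4828
−0.160·log₂(0.160) = 0.4230
−0.294·log₂(0.294) = 0.5192
−0.039·log₂(0.039) = 0.1825
−0.136·log₂(0.136) = 0.3915
−0.082·log₂(0.082) = 0.2959
−0.066·log₂(0.066) = 0.2588
Sum ≈ 2.5537 → 2.5537 bits.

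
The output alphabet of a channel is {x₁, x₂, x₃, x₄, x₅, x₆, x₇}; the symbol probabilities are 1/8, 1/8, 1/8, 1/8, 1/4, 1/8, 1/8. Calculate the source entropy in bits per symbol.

Each probability is a power of 1/2, so log₂(1/p) is an integer.
H = Σ p·log₂(1/p) = 1/8·3 + 1/8·3 + 1/8·3 + 1/8·3 + 1/4·2 + 1/8·3 + 1/8·3 = 2.75 bits.

2.75 bits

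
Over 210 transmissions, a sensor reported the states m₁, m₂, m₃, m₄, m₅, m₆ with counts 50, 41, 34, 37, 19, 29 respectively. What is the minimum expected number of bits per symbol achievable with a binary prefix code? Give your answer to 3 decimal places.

2.567 bits/symbol

Probabilities are the counts divided by 210.
Repeatedly combine the two least-probable nodes; the expected code length is the sum of the merged weights.
merge 19/210 + 29/210 → 8/35
merge 17/105 + 37/210 → 71/210
merge 41/210 + 8/35 → 89/210
merge 5/21 + 71/210 → 121/210
merge 89/210 + 121/210 → 1
L = 8/35 + 71/210 + 89/210 + 121/210 + 1 = 77/30 ≈ 2.567 bits/symbol.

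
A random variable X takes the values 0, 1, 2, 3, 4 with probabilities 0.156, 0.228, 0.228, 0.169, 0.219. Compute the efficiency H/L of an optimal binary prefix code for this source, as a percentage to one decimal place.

Entropy H = −Σ p log₂ p ≈ 2.3040 bits.
Huffman merges: 39/250+169/1000→13/40; 219/1000+57/250→447/1000; 57/250+13/40→553/1000; 447/1000+553/1000→1. L = 93/40 ≈ 2.3250.
Efficiency = H/L = 2.3040/2.3250 = 99.1%.

99.1%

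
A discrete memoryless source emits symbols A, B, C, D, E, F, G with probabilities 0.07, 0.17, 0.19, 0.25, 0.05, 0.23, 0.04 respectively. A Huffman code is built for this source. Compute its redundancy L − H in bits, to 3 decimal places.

0.032 bits

Entropy H = −Σ p log₂ p ≈ 2.5479 bits.
Huffman merges: 1/25+1/20→9/100; 7/100+9/100→4/25; 4/25+17/100→33/100; 19/100+23/100→21/50; 1/4+33/100→29/50; 21/50+29/50→1. L = 129/50 ≈ 2.5800.
L − H = 2.5800 − 2.5479 = 0.032 bits.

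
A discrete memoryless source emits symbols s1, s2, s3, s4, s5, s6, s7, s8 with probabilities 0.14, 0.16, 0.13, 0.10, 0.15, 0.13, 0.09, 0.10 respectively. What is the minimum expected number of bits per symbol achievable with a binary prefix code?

Repeatedly combine the two least-probable nodes; the expected code length is the sum of the merged weights.
merge 9/100 + 1/10 → 19/100
merge 1/10 + 13/100 → 23/100
merge 13/100 + 7/50 → 27/100
merge 3/20 + 4/25 → 31/100
merge 19/100 + 23/100 → 21/50
merge 27/100 + 31/100 → 29/50
merge 21/50 + 29/50 → 1
L = 19/100 + 23/100 + 27/100 + 31/100 + 21/50 + 29/50 + 1 = 3 bits/symbol.

3 bits/symbol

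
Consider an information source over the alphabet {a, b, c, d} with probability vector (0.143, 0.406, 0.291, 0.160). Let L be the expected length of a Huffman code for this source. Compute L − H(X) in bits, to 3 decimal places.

0.027 bits

Entropy H = −Σ p log₂ p ≈ 1.8705 bits.
Huffman merges: 143/1000+4/25→303/1000; 291/1000+303/1000→297/500; 203/500+297/500→1. L = 1897/1000 ≈ 1.8970.
L − H = 1.8970 − 1.8705 = 0.027 bits.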